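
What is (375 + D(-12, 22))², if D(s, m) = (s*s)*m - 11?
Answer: 12475024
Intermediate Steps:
D(s, m) = -11 + m*s² (D(s, m) = s²*m - 11 = m*s² - 11 = -11 + m*s²)
(375 + D(-12, 22))² = (375 + (-11 + 22*(-12)²))² = (375 + (-11 + 22*144))² = (375 + (-11 + 3168))² = (375 + 3157)² = 3532² = 12475024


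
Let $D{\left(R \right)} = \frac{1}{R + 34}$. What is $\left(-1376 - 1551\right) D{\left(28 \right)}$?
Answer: $- \frac{2927}{62} \approx -47.21$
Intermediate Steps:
$D{\left(R \right)} = \frac{1}{34 + R}$
$\left(-1376 - 1551\right) D{\left(28 \right)} = \frac{-1376 - 1551}{34 + 28} = - \frac{2927}{62}$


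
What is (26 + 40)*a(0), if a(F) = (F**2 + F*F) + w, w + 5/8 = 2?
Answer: 363/4 ≈ 90.750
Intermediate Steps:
w = 11/8 (w = -5/8 + 2 = 11/8 ≈ 1.3750)
a(F) = 11/8 + 2*F**2 (a(F) = (F**2 + F*F) + 11/8 = (F**2 + F**2) + 11/8 = 2*F**2 + 11/8 = 11/8 + 2*F**2)
(26 + 40)*a(0) = (26 + 40)*(11/8 + 2*0**2) = 66*(11/8 + 2*0) = 66*(11/8 + 0) = 66*(11/8) = 363/4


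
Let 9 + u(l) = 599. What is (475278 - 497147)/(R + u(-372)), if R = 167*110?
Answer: -21869/18960 ≈ -1.1534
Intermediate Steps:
R = 18370
u(l) = 590 (u(l) = -9 + 599 = 590)
(475278 - 497147)/(R + u(-372)) = (475278 - 497147)/(18370 + 590) = -21869/18960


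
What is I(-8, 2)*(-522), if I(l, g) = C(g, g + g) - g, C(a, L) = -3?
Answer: 2610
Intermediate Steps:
I(l, g) = -3 - g
I(-8, 2)*(-522) = (-3 - 1*2)*(-522) = (-3 - 2)*(-522) = -5*(-522) = 2610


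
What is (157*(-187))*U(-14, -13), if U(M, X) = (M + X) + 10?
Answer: 499103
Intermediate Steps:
U(M, X) = 10 + M + X
(157*(-187))*U(-14, -13) = (157*(-187))*(10 - 14 - 13) = -29359*(-17) = 499103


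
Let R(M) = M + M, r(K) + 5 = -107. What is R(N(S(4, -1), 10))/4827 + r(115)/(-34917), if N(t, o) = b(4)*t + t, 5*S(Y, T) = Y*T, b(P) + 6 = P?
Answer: 331384/93635755 ≈ 0.0035391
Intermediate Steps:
b(P) = -6 + P
r(K) = -112 (r(K) = -5 - 107 = -112)
S(Y, T) = T*Y/5 (S(Y, T) = (Y*T)/5 = (T*Y)/5 = T*Y/5)
N(t, o) = -t (N(t, o) = (-6 + 4)*t + t = -2*t + t = -t)
R(M) = 2*M
R(N(S(4, -1), 10))/4827 + r(115)/(-34917) = (2*(-(-1)*4/5))/4827 - 112/(-34917) = (2*(-1*(-⅘)))*(1/4827) - 112*(-1/34917) = (2*(⅘))*(1/4827) + 112/34917 = (8/5)*(1/4827) + 112/34917 = 8/24135 + 112/34917 = 331384/93635755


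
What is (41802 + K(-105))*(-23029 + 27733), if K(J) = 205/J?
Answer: 196627424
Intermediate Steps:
(41802 + K(-105))*(-23029 + 27733) = (41802 + 205/(-105))*(-23029 + 27733) = (41802 + 205*(-1/105))*4704 = (41802 - 41/21)*4704 = (877801/21)*4704 = 196627424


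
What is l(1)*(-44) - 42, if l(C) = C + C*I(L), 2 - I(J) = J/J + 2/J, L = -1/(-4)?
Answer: 222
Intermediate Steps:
L = ¼ (L = -1*(-¼) = ¼ ≈ 0.25000)
I(J) = 1 - 2/J (I(J) = 2 - (J/J + 2/J) = 2 - (1 + 2/J) = 2 + (-1 - 2/J) = 1 - 2/J)
l(C) = -6*C (l(C) = C + C*((-2 + ¼)/(¼)) = C + C*(4*(-7/4)) = C + C*(-7) = C - 7*C = -6*C)
l(1)*(-44) - 42 = -6*1*(-44) - 42 = -6*(-44) - 42 = 264 - 42 = 222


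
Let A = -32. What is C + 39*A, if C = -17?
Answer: -1265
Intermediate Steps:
C + 39*A = -17 + 39*(-32) = -17 - 1248 = -1265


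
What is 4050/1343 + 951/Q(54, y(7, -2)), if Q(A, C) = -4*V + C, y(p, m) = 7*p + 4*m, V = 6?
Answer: 79179/1343 ≈ 58.957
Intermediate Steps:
y(p, m) = 4*m + 7*p
Q(A, C) = -24 + C (Q(A, C) = -4*6 + C = -24 + C)
4050/1343 + 951/Q(54, y(7, -2)) = 4050/1343 + 951/(-24 + (4*(-2) + 7*7)) = 4050*(1/1343) + 951/(-24 + (-8 + 49)) = 4050/1343 + 951/(-24 + 41) = 4050/1343 + 951/17 = 79179/1343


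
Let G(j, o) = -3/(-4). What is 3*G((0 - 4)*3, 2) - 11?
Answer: -35/4 ≈ -8.7500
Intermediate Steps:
G(j, o) = ¾ (G(j, o) = -3*(-¼) = ¾)
3*G((0 - 4)*3, 2) - 11 = 3*(¾) - 11 = 9/4 - 11 = -35/4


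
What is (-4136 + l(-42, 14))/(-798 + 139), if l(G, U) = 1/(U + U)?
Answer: 115807/18452 ≈ 6.2761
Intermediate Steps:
l(G, U) = 1/(2*U)
(-4136 + l(-42, 14))/(-798 + 139) = (-4136 + (½)/14)/(-798 + 139) = (-4136 + (½)*(1/14))/(-659) = (-4136 + 1/28)*(-1/659) = -115807/28*(-1/659) = 115807/18452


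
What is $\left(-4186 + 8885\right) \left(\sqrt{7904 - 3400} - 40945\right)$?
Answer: $-192400555 + 9398 \sqrt{1126} \approx -1.9209 \cdot 10^{8}$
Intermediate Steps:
$\left(-4186 + 8885\right) \left(\sqrt{7904 - 3400} - 40945\right) = 4699 \left(\sqrt{4504} - 40945\right) = 4699 \left(2 \sqrt{1126} - 40945\right) = 4699 \left(-40945 + 2 \sqrt{1126}\right) = -192400555 + 9398 \sqrt{1126}$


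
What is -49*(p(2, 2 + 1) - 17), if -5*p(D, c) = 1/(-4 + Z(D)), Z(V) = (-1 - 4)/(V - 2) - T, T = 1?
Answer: 833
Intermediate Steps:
Z(V) = -1 - 5/(-2 + V) (Z(V) = (-1 - 4)/(V - 2) - 1*1 = -5/(-2 + V) - 1 = -1 - 5/(-2 + V))
p(D, c) = -1/(5*(-4 + (-3 - D)/(-2 + D)))
-49*(p(2, 2 + 1) - 17) = -49*((-2 + 2)/(25*(-1 + 2)) - 17) = -49*((1/25)*0/1 - 17) = -49*((1/25)*1*0 - 17) = -49*(0 - 17) = -49*(-17) = 833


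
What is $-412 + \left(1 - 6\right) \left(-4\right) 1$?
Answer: $-392$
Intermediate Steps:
$-412 + \left(1 - 6\right) \left(-4\right) 1 = -412 + \left(-5\right) \left(-4\right) 1 = -412 + 20 \cdot 1 = -412 + 20 = -392$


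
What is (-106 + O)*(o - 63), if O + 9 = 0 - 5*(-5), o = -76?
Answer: 12510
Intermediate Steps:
O = 16 (O = -9 + (0 - 5*(-5)) = -9 + (0 + 25) = -9 + 25 = 16)
(-106 + O)*(o - 63) = (-106 + 16)*(-76 - 63) = -90*(-139) = 12510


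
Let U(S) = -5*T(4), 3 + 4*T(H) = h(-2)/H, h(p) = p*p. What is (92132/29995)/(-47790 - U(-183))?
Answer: -184264/2867072075 ≈ -6.4269e-5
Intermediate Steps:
h(p) = p²
T(H) = -¾ + 1/H (T(H) = -¾ + ((-2)²/H)/4 = -¾ + (4/H)/4 = -¾ + 1/H)
U(S) = 5/2 (U(S) = -5*(-¾ + 1/4) = -5*(-¾ + ¼) = -5*(-½) = 5/2)
(92132/29995)/(-47790 - U(-183)) = (92132/29995)/(-47790 - 1*5/2) = (92132*(1/29995))/(-47790 - 5/2) = 92132/(29995*(-95585/2)) = (92132/29995)*(-2/95585) = -184264/2867072075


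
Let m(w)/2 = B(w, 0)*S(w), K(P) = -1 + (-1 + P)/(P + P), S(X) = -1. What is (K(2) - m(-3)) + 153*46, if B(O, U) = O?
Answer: 28125/4 ≈ 7031.3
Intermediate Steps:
K(P) = -1 + (-1 + P)/(2*P) (K(P) = -1 + (-1 + P)/((2*P)) = -1 + (-1 + P)*(1/(2*P)) = -1 + (-1 + P)/(2*P))
m(w) = -2*w (m(w) = 2*(w*(-1)) = 2*(-w) = -2*w)
(K(2) - m(-3)) + 153*46 = ((1/2)*(-1 - 1*2)/2 - (-2)*(-3)) + 153*46 = ((1/2)*(1/2)*(-1 - 2) - 1*6) + 7038 = ((1/2)*(1/2)*(-3) - 6) + 7038 = (-3/4 - 6) + 7038 = -27/4 + 7038 = 28125/4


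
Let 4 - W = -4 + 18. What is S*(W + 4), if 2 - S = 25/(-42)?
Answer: -109/7 ≈ -15.571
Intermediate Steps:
W = -10 (W = 4 - (-4 + 18) = 4 - 1*14 = 4 - 14 = -10)
S = 109/42 (S = 2 - 25/(-42) = 2 - 25*(-1)/42 = 2 - 1*(-25/42) = 2 + 25/42 = 109/42 ≈ 2.5952)
S*(W + 4) = 109*(-10 + 4)/42 = (109/42)*(-6) = -109/7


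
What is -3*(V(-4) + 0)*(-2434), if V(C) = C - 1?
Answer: -36510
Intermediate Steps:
V(C) = -1 + C
-3*(V(-4) + 0)*(-2434) = -3*((-1 - 4) + 0)*(-2434) = -3*(-5 + 0)*(-2434) = -3*(-5)*(-2434) = 15*(-2434) = -36510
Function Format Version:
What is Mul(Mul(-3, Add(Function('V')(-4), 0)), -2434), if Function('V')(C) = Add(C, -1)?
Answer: -36510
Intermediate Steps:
Function('V')(C) = Add(-1, C)
Mul(Mul(-3, Add(Function('V')(-4), 0)), -2434) = Mul(Mul(-3, Add(Add(-1, -4), 0)), -2434) = Mul(Mul(-3, Add(-5, 0)), -2434) = Mul(Mul(-3, -5), -2434) = Mul(15, -2434) = -36510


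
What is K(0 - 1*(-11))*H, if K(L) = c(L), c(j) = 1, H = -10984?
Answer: -10984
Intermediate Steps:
K(L) = 1
K(0 - 1*(-11))*H = 1*(-10984) = -10984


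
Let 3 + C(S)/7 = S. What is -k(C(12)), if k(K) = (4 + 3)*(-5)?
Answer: 35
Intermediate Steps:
C(S) = -21 + 7*S
k(K) = -35 (k(K) = 7*(-5) = -35)
-k(C(12)) = -1*(-35) = 35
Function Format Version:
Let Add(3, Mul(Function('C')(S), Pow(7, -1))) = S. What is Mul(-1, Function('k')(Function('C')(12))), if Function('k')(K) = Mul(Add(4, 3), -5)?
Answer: 35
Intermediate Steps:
Function('C')(S) = Add(-21, Mul(7, S))
Function('k')(K) = -35 (Function('k')(K) = Mul(7, -5) = -35)
Mul(-1, Function('k')(Function('C')(12))) = Mul(-1, -35) = 35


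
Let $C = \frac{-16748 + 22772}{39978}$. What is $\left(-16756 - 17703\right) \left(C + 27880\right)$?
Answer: $- \frac{6401291434796}{6663} \approx -9.6072 \cdot 10^{8}$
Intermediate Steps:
$C = \frac{1004}{6663}$ ($C = 6024 \cdot \frac{1}{39978} = \frac{1004}{6663} \approx 0.15068$)
$\left(-16756 - 17703\right) \left(C + 27880\right) = \left(-16756 - 17703\right) \left(\frac{1004}{6663} + 27880\right) = \left(-34459\right) \frac{185765444}{6663} = - \frac{6401291434796}{6663}$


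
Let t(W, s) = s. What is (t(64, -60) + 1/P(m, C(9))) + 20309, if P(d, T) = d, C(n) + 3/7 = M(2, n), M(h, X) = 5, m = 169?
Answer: 3422082/169 ≈ 20249.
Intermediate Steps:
C(n) = 32/7 (C(n) = -3/7 + 5 = 32/7)
(t(64, -60) + 1/P(m, C(9))) + 20309 = (-60 + 1/169) + 20309 = -10139/169 + 20309 = 3422082/169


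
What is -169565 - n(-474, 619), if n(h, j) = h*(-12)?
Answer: -175253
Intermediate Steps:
n(h, j) = -12*h
-169565 - n(-474, 619) = -169565 - (-12)*(-474) = -169565 - 1*5688 = -169565 - 5688 = -175253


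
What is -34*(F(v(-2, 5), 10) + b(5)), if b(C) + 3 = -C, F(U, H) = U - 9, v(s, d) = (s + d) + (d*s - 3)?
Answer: 918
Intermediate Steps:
v(s, d) = -3 + d + s + d*s (v(s, d) = (d + s) + (-3 + d*s) = -3 + d + s + d*s)
F(U, H) = -9 + U
b(C) = -3 - C
-34*(F(v(-2, 5), 10) + b(5)) = -34*((-9 + (-3 + 5 - 2 + 5*(-2))) + (-3 - 1*5)) = -34*((-9 + (-3 + 5 - 2 - 10)) + (-3 - 5)) = -34*((-9 - 10) - 8) = -34*(-19 - 8) = -34*(-27) = 918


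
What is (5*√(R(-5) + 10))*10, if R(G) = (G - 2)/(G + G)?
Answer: 5*√1070 ≈ 163.55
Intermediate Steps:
R(G) = (-2 + G)/(2*G) (R(G) = (-2 + G)/((2*G)) = (-2 + G)*(1/(2*G)) = (-2 + G)/(2*G))
(5*√(R(-5) + 10))*10 = (5*√((½)*(-2 - 5)/(-5) + 10))*10 = (5*√((½)*(-⅕)*(-7) + 10))*10 = (5*√(7/10 + 10))*10 = (5*√(107/10))*10 = (5*(√1070/10))*10 = (√1070/2)*10 = 5*√1070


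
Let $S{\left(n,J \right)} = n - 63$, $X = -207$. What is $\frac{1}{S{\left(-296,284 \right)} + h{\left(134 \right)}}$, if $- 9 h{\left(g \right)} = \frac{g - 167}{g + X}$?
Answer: $- \frac{219}{78632} \approx -0.0027851$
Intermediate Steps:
$S{\left(n,J \right)} = -63 + n$ ($S{\left(n,J \right)} = n - 63 = -63 + n$)
$h{\left(g \right)} = - \frac{-167 + g}{9 \left(-207 + g\right)}$ ($h{\left(g \right)} = - \frac{\left(g - 167\right) \frac{1}{g - 207}}{9} = - \frac{\left(-167 + g\right) \frac{1}{-207 + g}}{9} = - \frac{\frac{1}{-207 + g} \left(-167 + g\right)}{9} = - \frac{-167 + g}{9 \left(-207 + g\right)}$)
$\frac{1}{S{\left(-296,284 \right)} + h{\left(134 \right)}} = \frac{1}{\left(-63 - 296\right) + \frac{167 - 134}{9 \left(-207 + 134\right)}} = \frac{1}{-359 + \frac{167 - 134}{9 \left(-73\right)}} = \frac{1}{-359 + \frac{1}{9} \left(- \frac{1}{73}\right) 33} = \frac{1}{-359 - \frac{11}{219}} = \frac{1}{- \frac{78632}{219}} = - \frac{219}{78632}$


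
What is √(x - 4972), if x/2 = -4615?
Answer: 3*I*√1578 ≈ 119.17*I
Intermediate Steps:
x = -9230 (x = 2*(-4615) = -9230)
√(x - 4972) = √(-9230 - 4972) = √(-14202) = 3*I*√1578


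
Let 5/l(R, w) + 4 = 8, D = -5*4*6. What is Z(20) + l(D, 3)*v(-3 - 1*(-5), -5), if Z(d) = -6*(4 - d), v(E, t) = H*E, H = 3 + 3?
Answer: 111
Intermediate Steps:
D = -120 (D = -20*6 = -120)
l(R, w) = 5/4 (l(R, w) = 5/(-4 + 8) = 5/4)
H = 6
v(E, t) = 6*E
Z(d) = -24 + 6*d
Z(20) + l(D, 3)*v(-3 - 1*(-5), -5) = (-24 + 6*20) + 5*(6*(-3 - 1*(-5)))/4 = (-24 + 120) + 5*(6*(-3 + 5))/4 = 96 + 5*(6*2)/4 = 96 + (5/4)*12 = 96 + 15 = 111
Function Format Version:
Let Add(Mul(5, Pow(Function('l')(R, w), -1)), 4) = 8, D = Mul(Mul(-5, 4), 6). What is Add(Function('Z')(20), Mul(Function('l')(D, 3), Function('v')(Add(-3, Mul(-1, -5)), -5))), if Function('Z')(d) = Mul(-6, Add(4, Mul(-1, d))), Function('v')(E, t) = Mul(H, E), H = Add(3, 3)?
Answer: 111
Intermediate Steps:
D = -120 (D = Mul(-20, 6) = -120)
Function('l')(R, w) = Rational(5, 4) (Function('l')(R, w) = Mul(5, Pow(Add(-4, 8), -1)) = Mul(5, Pow(4, -1)) = Mul(5, Rational(1, 4)) = Rational(5, 4))
H = 6
Function('v')(E, t) = Mul(6, E)
Function('Z')(d) = Add(-24, Mul(6, d))
Add(Function('Z')(20), Mul(Function('l')(D, 3), Function('v')(Add(-3, Mul(-1, -5)), -5))) = Add(Add(-24, Mul(6, 20)), Mul(Rational(5, 4), Mul(6, Add(-3, Mul(-1, -5))))) = Add(Add(-24, 120), Mul(Rational(5, 4), Mul(6, Add(-3, 5)))) = Add(96, Mul(Rational(5, 4), Mul(6, 2))) = Add(96, Mul(Rational(5, 4), 12)) = Add(96, 15) = 111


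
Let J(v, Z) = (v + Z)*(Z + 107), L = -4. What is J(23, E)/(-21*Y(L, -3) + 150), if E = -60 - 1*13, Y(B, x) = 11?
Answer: 1700/81 ≈ 20.988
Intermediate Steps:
E = -73 (E = -60 - 13 = -73)
J(v, Z) = (107 + Z)*(Z + v) (J(v, Z) = (Z + v)*(107 + Z) = (107 + Z)*(Z + v))
J(23, E)/(-21*Y(L, -3) + 150) = ((-73)**2 + 107*(-73) + 107*23 - 73*23)/(-21*11 + 150) = (5329 - 7811 + 2461 - 1679)/(-231 + 150) = -1700/(-81) = -1700*(-1/81) = 1700/81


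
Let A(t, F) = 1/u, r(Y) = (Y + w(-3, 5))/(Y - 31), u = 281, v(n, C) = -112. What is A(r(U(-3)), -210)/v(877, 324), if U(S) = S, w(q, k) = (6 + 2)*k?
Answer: -1/31472 ≈ -3.1774e-5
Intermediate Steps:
w(q, k) = 8*k
r(Y) = (40 + Y)/(-31 + Y) (r(Y) = (Y + 8*5)/(Y - 31) = (Y + 40)/(-31 + Y) = (40 + Y)/(-31 + Y))
A(t, F) = 1/281
A(r(U(-3)), -210)/v(877, 324) = (1/281)/(-112) = (1/281)*(-1/112) = -1/31472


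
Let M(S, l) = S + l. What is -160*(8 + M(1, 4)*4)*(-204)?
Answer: 913920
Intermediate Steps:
-160*(8 + M(1, 4)*4)*(-204) = -160*(8 + (1 + 4)*4)*(-204) = -160*(8 + 5*4)*(-204) = -160*(8 + 20)*(-204) = -160*28*(-204) = -4480*(-204) = 913920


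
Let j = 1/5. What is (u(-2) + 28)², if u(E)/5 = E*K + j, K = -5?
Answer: 6241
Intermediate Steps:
j = ⅕ ≈ 0.20000
u(E) = 1 - 25*E (u(E) = 5*(E*(-5) + ⅕) = 5*(-5*E + ⅕) = 5*(⅕ - 5*E) = 1 - 25*E)
(u(-2) + 28)² = ((1 - 25*(-2)) + 28)² = ((1 + 50) + 28)² = (51 + 28)² = 79² = 6241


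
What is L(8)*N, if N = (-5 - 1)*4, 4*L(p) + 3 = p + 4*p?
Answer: -222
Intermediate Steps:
L(p) = -3/4 + 5*p/4 (L(p) = -3/4 + (p + 4*p)/4 = -3/4 + (5*p)/4 = -3/4 + 5*p/4)
N = -24 (N = -6*4 = -24)
L(8)*N = (-3/4 + (5/4)*8)*(-24) = (-3/4 + 10)*(-24) = (37/4)*(-24) = -222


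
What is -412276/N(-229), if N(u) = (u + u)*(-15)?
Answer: -206138/3435 ≈ -60.011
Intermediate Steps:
N(u) = -30*u (N(u) = (2*u)*(-15) = -30*u)
-412276/N(-229) = -412276/((-30*(-229))) = -412276/6870 = -412276*1/6870 = -206138/3435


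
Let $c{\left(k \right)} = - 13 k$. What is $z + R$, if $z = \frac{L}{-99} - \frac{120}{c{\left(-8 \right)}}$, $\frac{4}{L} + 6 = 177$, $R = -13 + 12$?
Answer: $- \frac{474064}{220077} \approx -2.1541$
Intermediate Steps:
$R = -1$
$L = \frac{4}{171}$ ($L = \frac{4}{-6 + 177} = \frac{4}{171} \approx 0.023392$)
$z = - \frac{253987}{220077}$ ($z = \frac{4}{171 \left(-99\right)} - \frac{120}{\left(-13\right) \left(-8\right)} = \frac{4}{171} \left(- \frac{1}{99}\right) - \frac{120}{104} = - \frac{4}{16929} - \frac{15}{13} = - \frac{253987}{220077} \approx -1.1541$)
$z + R = - \frac{253987}{220077} - 1 = - \frac{474064}{220077}$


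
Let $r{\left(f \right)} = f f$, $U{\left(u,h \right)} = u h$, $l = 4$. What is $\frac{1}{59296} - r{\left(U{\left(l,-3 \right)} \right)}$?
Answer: $- \frac{8538623}{59296} \approx -144.0$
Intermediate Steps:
$U{\left(u,h \right)} = h u$
$r{\left(f \right)} = f^{2}$
$\frac{1}{59296} - r{\left(U{\left(l,-3 \right)} \right)} = \frac{1}{59296} - \left(\left(-3\right) 4\right)^{2} = \frac{1}{59296} - \left(-12\right)^{2} = \frac{1}{59296} - 144 = - \frac{8538623}{59296}$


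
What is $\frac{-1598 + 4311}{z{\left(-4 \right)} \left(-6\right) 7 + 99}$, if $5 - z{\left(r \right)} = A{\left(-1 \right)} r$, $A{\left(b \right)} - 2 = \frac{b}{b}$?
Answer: $- \frac{2713}{615} \approx -4.4114$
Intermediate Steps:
$A{\left(b \right)} = 3$ ($A{\left(b \right)} = 2 + \frac{b}{b} = 2 + 1 = 3$)
$z{\left(r \right)} = 5 - 3 r$
$\frac{-1598 + 4311}{z{\left(-4 \right)} \left(-6\right) 7 + 99} = \frac{-1598 + 4311}{\left(5 - -12\right) \left(-6\right) 7 + 99} = \frac{2713}{\left(5 + 12\right) \left(-6\right) 7 + 99} = \frac{2713}{17 \left(-6\right) 7 + 99} = \frac{2713}{\left(-102\right) 7 + 99} = \frac{2713}{-714 + 99} = \frac{2713}{-615} = 2713 \left(- \frac{1}{615}\right) = - \frac{2713}{615}$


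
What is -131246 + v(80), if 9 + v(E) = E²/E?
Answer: -131175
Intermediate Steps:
v(E) = -9 + E (v(E) = -9 + E²/E = -9 + E)
-131246 + v(80) = -131246 + (-9 + 80) = -131246 + 71 = -131175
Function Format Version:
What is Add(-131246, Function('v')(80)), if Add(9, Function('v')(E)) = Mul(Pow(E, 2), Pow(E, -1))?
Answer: -131175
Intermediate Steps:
Function('v')(E) = Add(-9, E) (Function('v')(E) = Add(-9, Mul(Pow(E, 2), Pow(E, -1))) = Add(-9, E))
Add(-131246, Function('v')(80)) = Add(-131246, Add(-9, 80)) = Add(-131246, 71) = -131175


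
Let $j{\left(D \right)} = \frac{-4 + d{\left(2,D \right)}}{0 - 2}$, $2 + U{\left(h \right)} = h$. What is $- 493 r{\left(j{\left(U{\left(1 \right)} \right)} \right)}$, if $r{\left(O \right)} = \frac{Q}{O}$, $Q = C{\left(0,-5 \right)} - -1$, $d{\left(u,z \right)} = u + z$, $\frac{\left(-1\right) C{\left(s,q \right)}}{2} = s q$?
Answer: $- \frac{986}{3} \approx -328.67$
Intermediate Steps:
$C{\left(s,q \right)} = - 2 q s$ ($C{\left(s,q \right)} = - 2 s q = - 2 q s$)
$U{\left(h \right)} = -2 + h$
$j{\left(D \right)} = 1 - \frac{D}{2}$ ($j{\left(D \right)} = \frac{-4 + \left(2 + D\right)}{0 - 2} = \frac{-2 + D}{-2} = \left(-2 + D\right) \left(- \frac{1}{2}\right) = 1 - \frac{D}{2}$)
$Q = 1$ ($Q = \left(-2\right) \left(-5\right) 0 - -1 = 0 + 1 = 1$)
$r{\left(O \right)} = \frac{1}{O}$ ($r{\left(O \right)} = 1 \frac{1}{O} = \frac{1}{O}$)
$- 493 r{\left(j{\left(U{\left(1 \right)} \right)} \right)} = - \frac{493}{1 - \frac{-2 + 1}{2}} = - \frac{493}{1 - - \frac{1}{2}} = - \frac{493}{1 + \frac{1}{2}} = - \frac{493}{\frac{3}{2}} = \left(-493\right) \frac{2}{3} = - \frac{986}{3}$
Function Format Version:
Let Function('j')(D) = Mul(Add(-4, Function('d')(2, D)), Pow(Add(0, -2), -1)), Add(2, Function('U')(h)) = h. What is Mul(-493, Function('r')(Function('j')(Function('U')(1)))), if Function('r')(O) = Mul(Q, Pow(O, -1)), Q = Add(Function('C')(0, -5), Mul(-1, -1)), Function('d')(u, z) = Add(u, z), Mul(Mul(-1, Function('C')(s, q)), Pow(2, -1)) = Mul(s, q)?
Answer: Rational(-986, 3) ≈ -328.67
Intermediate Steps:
Function('C')(s, q) = Mul(-2, q, s) (Function('C')(s, q) = Mul(-2, Mul(s, q)) = Mul(-2, Mul(q, s)) = Mul(-2, q, s))
Function('U')(h) = Add(-2, h)
Function('j')(D) = Add(1, Mul(Rational(-1, 2), D)) (Function('j')(D) = Mul(Add(-4, Add(2, D)), Pow(Add(0, -2), -1)) = Mul(Add(-2, D), Pow(-2, -1)) = Mul(Add(-2, D), Rational(-1, 2)) = Add(1, Mul(Rational(-1, 2), D)))
Q = 1 (Q = Add(Mul(-2, -5, 0), Mul(-1, -1)) = Add(0, 1) = 1)
Function('r')(O) = Pow(O, -1) (Function('r')(O) = Mul(1, Pow(O, -1)) = Pow(O, -1))
Mul(-493, Function('r')(Function('j')(Function('U')(1)))) = Mul(-493, Pow(Add(1, Mul(Rational(-1, 2), Add(-2, 1))), -1)) = Mul(-493, Pow(Add(1, Mul(Rational(-1, 2), -1)), -1)) = Mul(-493, Pow(Add(1, Rational(1, 2)), -1)) = Mul(-493, Pow(Rational(3, 2), -1)) = Mul(-493, Rational(2, 3)) = Rational(-986, 3)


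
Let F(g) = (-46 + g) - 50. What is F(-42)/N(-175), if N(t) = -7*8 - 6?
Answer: 69/31 ≈ 2.2258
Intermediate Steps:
F(g) = -96 + g
N(t) = -62 (N(t) = -56 - 6 = -62)
F(-42)/N(-175) = (-96 - 42)/(-62) = -138*(-1/62) = 69/31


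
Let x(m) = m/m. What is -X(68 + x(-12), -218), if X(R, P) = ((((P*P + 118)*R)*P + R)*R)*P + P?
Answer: -10779561922372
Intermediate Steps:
x(m) = 1
X(R, P) = P + P*R*(R + P*R*(118 + P**2)) (X(R, P) = ((((P**2 + 118)*R)*P + R)*R)*P + P = ((((118 + P**2)*R)*P + R)*R)*P + P = (((R*(118 + P**2))*P + R)*R)*P + P = ((P*R*(118 + P**2) + R)*R)*P + P = ((R + P*R*(118 + P**2))*R)*P + P = (R*(R + P*R*(118 + P**2)))*P + P = P*R*(R + P*R*(118 + P**2)) + P = P + P*R*(R + P*R*(118 + P**2)))
-X(68 + x(-12), -218) = -(-218)*(1 + (68 + 1)**2 + (-218)**3*(68 + 1)**2 + 118*(-218)*(68 + 1)**2) = -(-218)*(1 + 69**2 - 10360232*69**2 + 118*(-218)*69**2) = -(-218)*(1 + 4761 - 10360232*4761 + 118*(-218)*4761) = -(-218)*(1 + 4761 - 49325064552 - 122471964) = -(-218)*(-49447531754) = -1*10779561922372 = -10779561922372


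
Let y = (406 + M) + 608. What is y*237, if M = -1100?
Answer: -20382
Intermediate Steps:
y = -86 (y = (406 - 1100) + 608 = -694 + 608 = -86)
y*237 = -86*237 = -20382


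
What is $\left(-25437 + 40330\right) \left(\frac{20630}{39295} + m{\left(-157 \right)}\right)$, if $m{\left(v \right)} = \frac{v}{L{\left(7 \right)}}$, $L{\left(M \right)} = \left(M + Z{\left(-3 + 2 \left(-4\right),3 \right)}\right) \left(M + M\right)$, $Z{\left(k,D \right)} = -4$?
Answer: $- \frac{15795083903}{330078} \approx -47853.0$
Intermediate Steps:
$L{\left(M \right)} = 2 M \left(-4 + M\right)$ ($L{\left(M \right)} = \left(M - 4\right) \left(M + M\right) = \left(-4 + M\right) 2 M = 2 M \left(-4 + M\right)$)
$m{\left(v \right)} = \frac{v}{42}$ ($m{\left(v \right)} = \frac{v}{2 \cdot 7 \left(-4 + 7\right)} = \frac{v}{2 \cdot 7 \cdot 3} = \frac{v}{42}$)
$\left(-25437 + 40330\right) \left(\frac{20630}{39295} + m{\left(-157 \right)}\right) = \left(-25437 + 40330\right) \left(\frac{20630}{39295} + \frac{1}{42} \left(-157\right)\right) = 14893 \left(20630 \cdot \frac{1}{39295} - \frac{157}{42}\right) = 14893 \left(\frac{4126}{7859} - \frac{157}{42}\right) = 14893 \left(- \frac{1060571}{330078}\right) = - \frac{15795083903}{330078}$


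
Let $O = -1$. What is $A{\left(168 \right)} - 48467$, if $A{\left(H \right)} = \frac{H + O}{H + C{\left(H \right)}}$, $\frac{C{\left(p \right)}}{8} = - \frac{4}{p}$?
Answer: $- \frac{170794201}{3524} \approx -48466.0$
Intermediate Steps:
$C{\left(p \right)} = - \frac{32}{p}$ ($C{\left(p \right)} = 8 \left(- \frac{4}{p}\right) = - \frac{32}{p}$)
$A{\left(H \right)} = \frac{-1 + H}{H - \frac{32}{H}}$ ($A{\left(H \right)} = \frac{H - 1}{H - \frac{32}{H}} = \frac{-1 + H}{H - \frac{32}{H}}$)
$A{\left(168 \right)} - 48467 = \frac{168 \left(-1 + 168\right)}{-32 + 168^{2}} - 48467 = 168 \frac{1}{-32 + 28224} \cdot 167 - 48467 = 168 \cdot \frac{1}{28192} \cdot 167 - 48467 = \frac{3507}{3524} - 48467 = - \frac{170794201}{3524}$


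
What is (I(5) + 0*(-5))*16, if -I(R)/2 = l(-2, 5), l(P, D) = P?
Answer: 64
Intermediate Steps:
I(R) = 4 (I(R) = -2*(-2) = 4)
(I(5) + 0*(-5))*16 = (4 + 0*(-5))*16 = (4 + 0)*16 = 4*16 = 64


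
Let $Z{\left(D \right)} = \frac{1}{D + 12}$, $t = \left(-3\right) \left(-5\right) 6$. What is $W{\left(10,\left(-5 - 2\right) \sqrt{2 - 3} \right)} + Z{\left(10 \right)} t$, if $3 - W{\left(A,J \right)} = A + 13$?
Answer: $- \frac{175}{11} \approx -15.909$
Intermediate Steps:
$t = 90$ ($t = 15 \cdot 6 = 90$)
$Z{\left(D \right)} = \frac{1}{12 + D}$
$W{\left(A,J \right)} = -10 - A$ ($W{\left(A,J \right)} = 3 - \left(A + 13\right) = 3 - \left(13 + A\right) = -10 - A$)
$W{\left(10,\left(-5 - 2\right) \sqrt{2 - 3} \right)} + Z{\left(10 \right)} t = \left(-10 - 10\right) + \frac{1}{12 + 10} \cdot 90 = \left(-10 - 10\right) + \frac{1}{22} \cdot 90 = -20 + \frac{1}{22} \cdot 90 = -20 + \frac{45}{11} = - \frac{175}{11}$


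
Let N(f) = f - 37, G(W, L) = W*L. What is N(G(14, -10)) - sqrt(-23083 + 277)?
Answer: -177 - 3*I*sqrt(2534) ≈ -177.0 - 151.02*I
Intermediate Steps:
G(W, L) = L*W
N(f) = -37 + f
N(G(14, -10)) - sqrt(-23083 + 277) = (-37 - 10*14) - sqrt(-23083 + 277) = (-37 - 140) - sqrt(-22806) = -177 - 3*I*sqrt(2534)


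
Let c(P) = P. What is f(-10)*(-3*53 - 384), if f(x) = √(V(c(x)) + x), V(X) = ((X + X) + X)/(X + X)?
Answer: -543*I*√34/2 ≈ -1583.1*I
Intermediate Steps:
V(X) = 3/2 (V(X) = (2*X + X)/((2*X)) = (3*X)*(1/(2*X)) = 3/2)
f(x) = √(3/2 + x)
f(-10)*(-3*53 - 384) = (√(6 + 4*(-10))/2)*(-3*53 - 384) = (√(6 - 40)/2)*(-159 - 384) = (√(-34)/2)*(-543) = ((I*√34)/2)*(-543) = (I*√34/2)*(-543) = -543*I*√34/2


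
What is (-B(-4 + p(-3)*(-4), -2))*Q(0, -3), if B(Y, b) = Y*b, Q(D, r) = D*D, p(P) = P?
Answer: 0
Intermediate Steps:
Q(D, r) = D²
(-B(-4 + p(-3)*(-4), -2))*Q(0, -3) = -(-4 - 3*(-4))*(-2)*0² = -(-4 + 12)*(-2)*0 = -8*(-2)*0 = -1*(-16)*0 = 16*0 = 0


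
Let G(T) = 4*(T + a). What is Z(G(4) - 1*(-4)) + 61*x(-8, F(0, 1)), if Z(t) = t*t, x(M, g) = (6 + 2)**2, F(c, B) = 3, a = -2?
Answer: 4048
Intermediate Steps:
x(M, g) = 64 (x(M, g) = 8**2 = 64)
G(T) = -8 + 4*T (G(T) = 4*(T - 2) = 4*(-2 + T) = -8 + 4*T)
Z(t) = t**2
Z(G(4) - 1*(-4)) + 61*x(-8, F(0, 1)) = ((-8 + 4*4) - 1*(-4))**2 + 61*64 = ((-8 + 16) + 4)**2 + 3904 = (8 + 4)**2 + 3904 = 12**2 + 3904 = 144 + 3904 = 4048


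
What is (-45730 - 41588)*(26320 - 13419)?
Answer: -1126489518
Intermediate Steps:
(-45730 - 41588)*(26320 - 13419) = -87318*12901 = -1126489518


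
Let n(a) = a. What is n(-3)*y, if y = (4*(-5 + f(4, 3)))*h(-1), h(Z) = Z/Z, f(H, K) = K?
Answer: 24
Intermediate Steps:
h(Z) = 1
y = -8 (y = (4*(-5 + 3))*1 = (4*(-2))*1 = -8*1 = -8)
n(-3)*y = -3*(-8) = 24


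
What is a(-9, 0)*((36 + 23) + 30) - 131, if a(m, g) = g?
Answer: -131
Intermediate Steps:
a(-9, 0)*((36 + 23) + 30) - 131 = 0*((36 + 23) + 30) - 131 = 0*(59 + 30) - 131 = 0*89 - 131 = 0 - 131 = -131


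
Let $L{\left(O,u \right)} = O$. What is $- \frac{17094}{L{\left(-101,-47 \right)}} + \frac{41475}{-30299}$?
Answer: $\frac{513742131}{3060199} \approx 167.88$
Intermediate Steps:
$- \frac{17094}{L{\left(-101,-47 \right)}} + \frac{41475}{-30299} = - \frac{17094}{-101} + \frac{41475}{-30299} = \left(-17094\right) \left(- \frac{1}{101}\right) + 41475 \left(- \frac{1}{30299}\right) = \frac{17094}{101} - \frac{41475}{30299} = \frac{513742131}{3060199}$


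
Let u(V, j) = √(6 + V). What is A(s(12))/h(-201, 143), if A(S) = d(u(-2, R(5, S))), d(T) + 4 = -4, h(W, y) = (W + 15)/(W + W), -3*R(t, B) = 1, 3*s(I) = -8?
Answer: -536/31 ≈ -17.290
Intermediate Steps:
s(I) = -8/3 (s(I) = (⅓)*(-8) = -8/3)
R(t, B) = -⅓ (R(t, B) = -⅓*1 = -⅓)
h(W, y) = (15 + W)/(2*W) (h(W, y) = (15 + W)/((2*W)) = (15 + W)*(1/(2*W)) = (15 + W)/(2*W))
d(T) = -8 (d(T) = -4 - 4 = -8)
A(S) = -8
A(s(12))/h(-201, 143) = -8*(-402/(15 - 201)) = -8/((½)*(-1/201)*(-186)) = -8/31/67 = -8*67/31 = -536/31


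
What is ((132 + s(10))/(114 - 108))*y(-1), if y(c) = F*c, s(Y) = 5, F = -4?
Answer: 274/3 ≈ 91.333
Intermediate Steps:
y(c) = -4*c
((132 + s(10))/(114 - 108))*y(-1) = ((132 + 5)/(114 - 108))*(-4*(-1)) = (137/6)*4 = 274/3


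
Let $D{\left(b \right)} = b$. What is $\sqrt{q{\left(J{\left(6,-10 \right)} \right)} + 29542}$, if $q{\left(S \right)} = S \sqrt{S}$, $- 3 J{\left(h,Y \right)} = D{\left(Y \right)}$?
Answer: $\frac{\sqrt{265878 + 10 \sqrt{30}}}{3} \approx 171.9$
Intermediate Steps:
$J{\left(h,Y \right)} = - \frac{Y}{3}$
$q{\left(S \right)} = S^{\frac{3}{2}}$
$\sqrt{q{\left(J{\left(6,-10 \right)} \right)} + 29542} = \sqrt{\left(\left(- \frac{1}{3}\right) \left(-10\right)\right)^{\frac{3}{2}} + 29542} = \sqrt{\left(\frac{10}{3}\right)^{\frac{3}{2}} + 29542} = \sqrt{\frac{10 \sqrt{30}}{9} + 29542} = \sqrt{29542 + \frac{10 \sqrt{30}}{9}}$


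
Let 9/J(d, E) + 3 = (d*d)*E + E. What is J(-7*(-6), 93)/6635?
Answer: 1/121009130 ≈ 8.2638e-9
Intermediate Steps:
J(d, E) = 9/(-3 + E + E*d²) (J(d, E) = 9/(-3 + ((d*d)*E + E)) = 9/(-3 + (d²*E + E)) = 9/(-3 + (E*d² + E)) = 9/(-3 + (E + E*d²)) = 9/(-3 + E + E*d²))
J(-7*(-6), 93)/6635 = (9/(-3 + 93 + 93*(-7*(-6))²))/6635 = (9/(-3 + 93 + 93*42²))*(1/6635) = (9/(-3 + 93 + 93*1764))*(1/6635) = (9/(-3 + 93 + 164052))*(1/6635) = (9/164142)*(1/6635) = (9*(1/164142))*(1/6635) = (1/18238)*(1/6635) = 1/121009130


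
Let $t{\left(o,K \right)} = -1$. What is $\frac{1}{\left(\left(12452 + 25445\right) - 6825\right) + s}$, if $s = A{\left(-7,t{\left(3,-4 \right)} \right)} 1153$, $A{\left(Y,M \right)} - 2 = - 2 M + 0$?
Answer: $\frac{1}{35684} \approx 2.8024 \cdot 10^{-5}$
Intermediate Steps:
$A{\left(Y,M \right)} = 2 - 2 M$ ($A{\left(Y,M \right)} = 2 + \left(- 2 M + 0\right) = 2 - 2 M$)
$s = 4612$ ($s = \left(2 - -2\right) 1153 = \left(2 + 2\right) 1153 = 4 \cdot 1153 = 4612$)
$\frac{1}{\left(\left(12452 + 25445\right) - 6825\right) + s} = \frac{1}{\left(\left(12452 + 25445\right) - 6825\right) + 4612} = \frac{1}{\left(37897 - 6825\right) + 4612} = \frac{1}{31072 + 4612} = \frac{1}{35684}$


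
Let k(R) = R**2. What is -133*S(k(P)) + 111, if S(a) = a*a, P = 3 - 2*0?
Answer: -10662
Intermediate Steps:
P = 3 (P = 3 + 0 = 3)
S(a) = a**2
-133*S(k(P)) + 111 = -133*(3**2)**2 + 111 = -133*9**2 + 111 = -133*81 + 111 = -10773 + 111 = -10662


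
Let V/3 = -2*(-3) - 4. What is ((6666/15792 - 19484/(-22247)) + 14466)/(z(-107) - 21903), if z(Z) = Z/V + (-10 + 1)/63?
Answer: -2541359000307/3850689358916 ≈ -0.65998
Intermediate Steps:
V = 6 (V = 3*(-2*(-3) - 4) = 3*(6 - 4) = 3*2 = 6)
z(Z) = -⅐ + Z/6 (z(Z) = Z/6 + (-10 + 1)/63 = Z*(⅙) - 9*1/63 = Z/6 - ⅐ = -⅐ + Z/6)
((6666/15792 - 19484/(-22247)) + 14466)/(z(-107) - 21903) = ((6666/15792 - 19484/(-22247)) + 14466)/((-⅐ + (⅙)*(-107)) - 21903) = ((6666*(1/15792) - 19484*(-1/22247)) + 14466)/((-⅐ - 107/6) - 21903) = ((1111/2632 + 19484/22247) + 14466)/(-755/42 - 21903) = (75998305/58554104 + 14466)/(-920681/42) = (847119666769/58554104)*(-42/920681) = -2541359000307/3850689358916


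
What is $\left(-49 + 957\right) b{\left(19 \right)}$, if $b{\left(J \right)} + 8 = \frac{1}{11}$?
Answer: $- \frac{78996}{11} \approx -7181.5$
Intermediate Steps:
$b{\left(J \right)} = - \frac{87}{11}$ ($b{\left(J \right)} = -8 + \frac{1}{11} = - \frac{87}{11}$)
$\left(-49 + 957\right) b{\left(19 \right)} = \left(-49 + 957\right) \left(- \frac{87}{11}\right) = 908 \left(- \frac{87}{11}\right) = - \frac{78996}{11}$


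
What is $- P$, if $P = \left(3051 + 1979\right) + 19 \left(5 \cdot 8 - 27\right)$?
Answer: $-5277$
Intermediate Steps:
$P = 5277$ ($P = 5030 + 19 \left(40 - 27\right) = 5030 + 19 \cdot 13 = 5030 + 247 = 5277$)
$- P = \left(-1\right) 5277 = -5277$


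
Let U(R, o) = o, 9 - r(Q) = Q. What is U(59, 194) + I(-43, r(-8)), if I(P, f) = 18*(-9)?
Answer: 32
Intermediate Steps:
r(Q) = 9 - Q
I(P, f) = -162
U(59, 194) + I(-43, r(-8)) = 194 - 162 = 32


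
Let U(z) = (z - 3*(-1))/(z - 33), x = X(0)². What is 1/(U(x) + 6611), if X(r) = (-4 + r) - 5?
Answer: 4/26451 ≈ 0.00015122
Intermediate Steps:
X(r) = -9 + r
x = 81 (x = (-9 + 0)² = (-9)² = 81)
U(z) = (3 + z)/(-33 + z) (U(z) = (z + 3)/(-33 + z) = (3 + z)/(-33 + z))
1/(U(x) + 6611) = 1/((3 + 81)/(-33 + 81) + 6611) = 1/(84/48 + 6611) = 1/((1/48)*84 + 6611) = 1/(7/4 + 6611) = 1/(26451/4) = 4/26451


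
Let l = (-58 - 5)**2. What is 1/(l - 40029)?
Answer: -1/36060 ≈ -2.7732e-5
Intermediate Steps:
l = 3969 (l = (-63)**2 = 3969)
1/(l - 40029) = 1/(3969 - 40029) = 1/(-36060) = -1/36060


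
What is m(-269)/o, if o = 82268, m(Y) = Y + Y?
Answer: -269/41134 ≈ -0.0065396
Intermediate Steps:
m(Y) = 2*Y
m(-269)/o = (2*(-269))/82268 = -538*1/82268 = -269/41134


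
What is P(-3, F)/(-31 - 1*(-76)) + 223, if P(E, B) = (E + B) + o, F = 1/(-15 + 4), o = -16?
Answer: 7345/33 ≈ 222.58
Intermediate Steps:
F = -1/11 (F = 1/(-11) = -1/11 ≈ -0.090909)
P(E, B) = -16 + B + E (P(E, B) = (E + B) - 16 = (B + E) - 16 = -16 + B + E)
P(-3, F)/(-31 - 1*(-76)) + 223 = (-16 - 1/11 - 3)/(-31 - 1*(-76)) + 223 = -210/(11*(-31 + 76)) + 223 = -210/11/45 + 223 = -210/11*1/45 + 223 = -14/33 + 223 = 7345/33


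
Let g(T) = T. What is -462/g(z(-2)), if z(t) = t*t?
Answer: -231/2 ≈ -115.50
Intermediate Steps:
z(t) = t²
-462/g(z(-2)) = -462/((-2)²) = -462/4 = -462*¼ = -231/2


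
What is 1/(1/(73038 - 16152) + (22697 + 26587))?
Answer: 56886/2803569625 ≈ 2.0291e-5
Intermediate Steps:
1/(1/(73038 - 16152) + (22697 + 26587)) = 1/(1/56886 + 49284) = 1/(2803569625/56886) = 56886/2803569625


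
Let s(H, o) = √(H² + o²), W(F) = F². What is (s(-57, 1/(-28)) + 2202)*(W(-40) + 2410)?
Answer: 8830020 + 2005*√2547217/14 ≈ 9.0586e+6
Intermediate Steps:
(s(-57, 1/(-28)) + 2202)*(W(-40) + 2410) = (√((-57)² + (1/(-28))²) + 2202)*((-40)² + 2410) = (√(3249 + (-1/28)²) + 2202)*(1600 + 2410) = (√(3249 + 1/784) + 2202)*4010 = (√(2547217/784) + 2202)*4010 = (√2547217/28 + 2202)*4010 = (2202 + √2547217/28)*4010 = 8830020 + 2005*√2547217/14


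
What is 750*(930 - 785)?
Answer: 108750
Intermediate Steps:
750*(930 - 785) = 750*145 = 108750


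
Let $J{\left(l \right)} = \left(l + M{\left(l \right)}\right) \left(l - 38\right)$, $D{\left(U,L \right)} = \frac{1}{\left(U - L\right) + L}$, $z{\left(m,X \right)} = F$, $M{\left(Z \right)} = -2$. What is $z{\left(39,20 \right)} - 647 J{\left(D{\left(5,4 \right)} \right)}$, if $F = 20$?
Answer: $- \frac{1100047}{25} \approx -44002.0$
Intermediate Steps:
$z{\left(m,X \right)} = 20$
$D{\left(U,L \right)} = \frac{1}{U}$
$J{\left(l \right)} = \left(-38 + l\right) \left(-2 + l\right)$ ($J{\left(l \right)} = \left(l - 2\right) \left(l - 38\right) = \left(-2 + l\right) \left(-38 + l\right) = \left(-38 + l\right) \left(-2 + l\right)$)
$z{\left(39,20 \right)} - 647 J{\left(D{\left(5,4 \right)} \right)} = 20 - 647 \left(76 + \left(\frac{1}{5}\right)^{2} - \frac{40}{5}\right) = 20 - 647 \left(76 + \left(\frac{1}{5}\right)^{2} - 8\right) = 20 - 647 \left(76 + \frac{1}{25} - 8\right) = 20 - \frac{1100547}{25} = - \frac{1100047}{25}$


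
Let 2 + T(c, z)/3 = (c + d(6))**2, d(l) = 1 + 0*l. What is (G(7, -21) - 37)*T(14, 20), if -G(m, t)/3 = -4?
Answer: -16725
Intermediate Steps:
d(l) = 1 (d(l) = 1 + 0 = 1)
T(c, z) = -6 + 3*(1 + c)**2 (T(c, z) = -6 + 3*(c + 1)**2 = -6 + 3*(1 + c)**2)
G(m, t) = 12 (G(m, t) = -3*(-4) = 12)
(G(7, -21) - 37)*T(14, 20) = (12 - 37)*(-6 + 3*(1 + 14)**2) = -25*(-6 + 3*15**2) = -25*(-6 + 3*225) = -25*(-6 + 675) = -25*669 = -16725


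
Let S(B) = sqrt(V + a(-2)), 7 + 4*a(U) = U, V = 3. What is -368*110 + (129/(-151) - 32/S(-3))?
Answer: -6112609/151 - 64*sqrt(3)/3 ≈ -40518.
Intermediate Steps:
a(U) = -7/4 + U/4
S(B) = sqrt(3)/2 (S(B) = sqrt(3 + (-7/4 + (1/4)*(-2))) = sqrt(3 + (-7/4 - 1/2)) = sqrt(3 - 9/4) = sqrt(3/4) = sqrt(3)/2)
-368*110 + (129/(-151) - 32/S(-3)) = -368*110 + (129/(-151) - 32*2*sqrt(3)/3) = -40480 + (129*(-1/151) - 64*sqrt(3)/3) = -40480 + (-129/151 - 64*sqrt(3)/3) = -6112609/151 - 64*sqrt(3)/3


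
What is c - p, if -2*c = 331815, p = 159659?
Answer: -651133/2 ≈ -3.2557e+5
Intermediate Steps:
c = -331815/2 (c = -½*331815 = -331815/2 ≈ -1.6591e+5)
c - p = -331815/2 - 1*159659 = -331815/2 - 159659 = -651133/2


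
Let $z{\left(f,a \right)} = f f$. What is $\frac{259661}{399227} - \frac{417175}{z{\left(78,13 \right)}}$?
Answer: $- \frac{164967746201}{2428897068} \approx -67.919$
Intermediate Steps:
$z{\left(f,a \right)} = f^{2}$
$\frac{259661}{399227} - \frac{417175}{z{\left(78,13 \right)}} = \frac{259661}{399227} - \frac{417175}{78^{2}} = 259661 \cdot \frac{1}{399227} - \frac{417175}{6084} = \frac{259661}{399227} - \frac{417175}{6084} = - \frac{164967746201}{2428897068}$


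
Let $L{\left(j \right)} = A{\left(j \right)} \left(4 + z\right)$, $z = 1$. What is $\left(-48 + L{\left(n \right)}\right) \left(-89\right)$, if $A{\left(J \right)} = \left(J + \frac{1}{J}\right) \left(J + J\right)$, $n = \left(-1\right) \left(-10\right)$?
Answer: $-85618$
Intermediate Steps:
$n = 10$
$A{\left(J \right)} = 2 J \left(J + \frac{1}{J}\right)$ ($A{\left(J \right)} = \left(J + \frac{1}{J}\right) 2 J = 2 J \left(J + \frac{1}{J}\right)$)
$L{\left(j \right)} = 10 + 10 j^{2}$ ($L{\left(j \right)} = \left(2 + 2 j^{2}\right) \left(4 + 1\right) = \left(2 + 2 j^{2}\right) 5 = 10 + 10 j^{2}$)
$\left(-48 + L{\left(n \right)}\right) \left(-89\right) = \left(-48 + \left(10 + 10 \cdot 10^{2}\right)\right) \left(-89\right) = \left(-48 + \left(10 + 10 \cdot 100\right)\right) \left(-89\right) = \left(-48 + \left(10 + 1000\right)\right) \left(-89\right) = \left(-48 + 1010\right) \left(-89\right) = 962 \left(-89\right) = -85618$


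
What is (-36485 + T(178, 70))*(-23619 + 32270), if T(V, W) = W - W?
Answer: -315631735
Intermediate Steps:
T(V, W) = 0
(-36485 + T(178, 70))*(-23619 + 32270) = (-36485 + 0)*(-23619 + 32270) = -36485*8651 = -315631735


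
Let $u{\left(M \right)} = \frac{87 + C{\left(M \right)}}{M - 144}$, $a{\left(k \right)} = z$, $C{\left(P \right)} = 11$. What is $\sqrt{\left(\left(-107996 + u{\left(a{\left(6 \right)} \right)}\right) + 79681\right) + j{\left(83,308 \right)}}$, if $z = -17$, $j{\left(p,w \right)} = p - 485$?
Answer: $\frac{i \sqrt{15191615}}{23} \approx 169.46 i$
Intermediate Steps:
$j{\left(p,w \right)} = -485 + p$
$a{\left(k \right)} = -17$
$u{\left(M \right)} = \frac{98}{-144 + M}$ ($u{\left(M \right)} = \frac{87 + 11}{M - 144} = \frac{98}{-144 + M}$)
$\sqrt{\left(\left(-107996 + u{\left(a{\left(6 \right)} \right)}\right) + 79681\right) + j{\left(83,308 \right)}} = \sqrt{\left(\left(-107996 + \frac{98}{-144 - 17}\right) + 79681\right) + \left(-485 + 83\right)} = \sqrt{\left(\left(-107996 + \frac{98}{-161}\right) + 79681\right) - 402} = \sqrt{\left(\left(-107996 + 98 \left(- \frac{1}{161}\right)\right) + 79681\right) - 402} = \sqrt{\left(\left(-107996 - \frac{14}{23}\right) + 79681\right) - 402} = \sqrt{\left(- \frac{2483922}{23} + 79681\right) - 402} = \sqrt{- \frac{651259}{23} - 402} = \sqrt{- \frac{660505}{23}} = \frac{i \sqrt{15191615}}{23}$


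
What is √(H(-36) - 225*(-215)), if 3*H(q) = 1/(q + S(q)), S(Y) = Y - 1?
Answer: 2*√580028289/219 ≈ 219.94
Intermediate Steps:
S(Y) = -1 + Y
H(q) = 1/(3*(-1 + 2*q)) (H(q) = 1/(3*(q + (-1 + q))) = 1/(3*(-1 + 2*q)))
√(H(-36) - 225*(-215)) = √(1/(3*(-1 + 2*(-36))) - 225*(-215)) = √(1/(3*(-1 - 72)) + 48375) = √((⅓)/(-73) + 48375) = √((⅓)*(-1/73) + 48375) = √(-1/219 + 48375) = √(10594124/219) = 2*√580028289/219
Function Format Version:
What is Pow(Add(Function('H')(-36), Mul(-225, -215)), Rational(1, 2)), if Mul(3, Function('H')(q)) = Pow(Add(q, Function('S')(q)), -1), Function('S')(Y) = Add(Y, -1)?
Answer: Mul(Rational(2, 219), Pow(580028289, Rational(1, 2))) ≈ 219.94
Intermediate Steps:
Function('S')(Y) = Add(-1, Y)
Function('H')(q) = Mul(Rational(1, 3), Pow(Add(-1, Mul(2, q)), -1)) (Function('H')(q) = Mul(Rational(1, 3), Pow(Add(q, Add(-1, q)), -1)) = Mul(Rational(1, 3), Pow(Add(-1, Mul(2, q)), -1)))
Pow(Add(Function('H')(-36), Mul(-225, -215)), Rational(1, 2)) = Pow(Add(Mul(Rational(1, 3), Pow(Add(-1, Mul(2, -36)), -1)), Mul(-225, -215)), Rational(1, 2)) = Pow(Add(Mul(Rational(1, 3), Pow(Add(-1, -72), -1)), 48375), Rational(1, 2)) = Pow(Add(Mul(Rational(1, 3), Pow(-73, -1)), 48375), Rational(1, 2)) = Pow(Add(Mul(Rational(1, 3), Rational(-1, 73)), 48375), Rational(1, 2)) = Pow(Add(Rational(-1, 219), 48375), Rational(1, 2)) = Pow(Rational(10594124, 219), Rational(1, 2)) = Mul(Rational(2, 219), Pow(580028289, Rational(1, 2)))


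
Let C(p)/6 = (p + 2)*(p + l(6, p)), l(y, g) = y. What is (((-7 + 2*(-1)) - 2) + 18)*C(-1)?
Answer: 210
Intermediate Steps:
C(p) = 6*(2 + p)*(6 + p) (C(p) = 6*((p + 2)*(p + 6)) = 6*((2 + p)*(6 + p)) = 6*(2 + p)*(6 + p))
(((-7 + 2*(-1)) - 2) + 18)*C(-1) = (((-7 + 2*(-1)) - 2) + 18)*(72 + 6*(-1)**2 + 48*(-1)) = (((-7 - 2) - 2) + 18)*(72 + 6*1 - 48) = ((-9 - 2) + 18)*(72 + 6 - 48) = (-11 + 18)*30 = 7*30 = 210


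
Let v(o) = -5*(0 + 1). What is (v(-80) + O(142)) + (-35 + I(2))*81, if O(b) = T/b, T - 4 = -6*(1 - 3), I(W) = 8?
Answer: -155624/71 ≈ -2191.9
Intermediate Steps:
v(o) = -5 (v(o) = -5*1 = -5)
T = 16 (T = 4 - 6*(1 - 3) = 4 - 6*(-2) = 4 + 12 = 16)
O(b) = 16/b
(v(-80) + O(142)) + (-35 + I(2))*81 = (-5 + 16/142) + (-35 + 8)*81 = (-5 + 16*(1/142)) - 27*81 = (-5 + 8/71) - 2187 = -347/71 - 2187 = -155624/71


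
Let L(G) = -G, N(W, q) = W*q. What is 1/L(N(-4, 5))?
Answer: 1/20 ≈ 0.050000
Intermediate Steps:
1/L(N(-4, 5)) = 1/(-(-4)*5) = 1/(-1*(-20)) = 1/20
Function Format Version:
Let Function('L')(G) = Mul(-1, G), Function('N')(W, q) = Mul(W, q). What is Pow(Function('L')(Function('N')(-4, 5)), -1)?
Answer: Rational(1, 20) ≈ 0.050000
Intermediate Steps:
Pow(Function('L')(Function('N')(-4, 5)), -1) = Pow(Mul(-1, Mul(-4, 5)), -1) = Pow(Mul(-1, -20), -1) = Pow(20, -1) = Rational(1, 20)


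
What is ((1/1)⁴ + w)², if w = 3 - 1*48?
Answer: 1936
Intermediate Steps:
w = -45 (w = 3 - 48 = -45)
((1/1)⁴ + w)² = ((1/1)⁴ - 45)² = (1⁴ - 45)² = (1 - 45)² = (-44)² = 1936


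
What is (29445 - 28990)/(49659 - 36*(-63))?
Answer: 455/51927 ≈ 0.0087623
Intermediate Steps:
(29445 - 28990)/(49659 - 36*(-63)) = 455/(49659 + 2268) = 455/51927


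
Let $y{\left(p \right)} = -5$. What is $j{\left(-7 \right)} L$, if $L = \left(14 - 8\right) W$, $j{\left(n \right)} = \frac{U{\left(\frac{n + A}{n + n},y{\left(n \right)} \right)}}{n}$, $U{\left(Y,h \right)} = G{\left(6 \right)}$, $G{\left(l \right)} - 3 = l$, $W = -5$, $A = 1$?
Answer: $\frac{270}{7} \approx 38.571$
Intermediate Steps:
$G{\left(l \right)} = 3 + l$
$U{\left(Y,h \right)} = 9$ ($U{\left(Y,h \right)} = 3 + 6 = 9$)
$j{\left(n \right)} = \frac{9}{n}$
$L = -30$ ($L = \left(14 - 8\right) \left(-5\right) = 6 \left(-5\right) = -30$)
$j{\left(-7 \right)} L = \frac{9}{-7} \left(-30\right) = 9 \left(- \frac{1}{7}\right) \left(-30\right) = \left(- \frac{9}{7}\right) \left(-30\right) = \frac{270}{7}$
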